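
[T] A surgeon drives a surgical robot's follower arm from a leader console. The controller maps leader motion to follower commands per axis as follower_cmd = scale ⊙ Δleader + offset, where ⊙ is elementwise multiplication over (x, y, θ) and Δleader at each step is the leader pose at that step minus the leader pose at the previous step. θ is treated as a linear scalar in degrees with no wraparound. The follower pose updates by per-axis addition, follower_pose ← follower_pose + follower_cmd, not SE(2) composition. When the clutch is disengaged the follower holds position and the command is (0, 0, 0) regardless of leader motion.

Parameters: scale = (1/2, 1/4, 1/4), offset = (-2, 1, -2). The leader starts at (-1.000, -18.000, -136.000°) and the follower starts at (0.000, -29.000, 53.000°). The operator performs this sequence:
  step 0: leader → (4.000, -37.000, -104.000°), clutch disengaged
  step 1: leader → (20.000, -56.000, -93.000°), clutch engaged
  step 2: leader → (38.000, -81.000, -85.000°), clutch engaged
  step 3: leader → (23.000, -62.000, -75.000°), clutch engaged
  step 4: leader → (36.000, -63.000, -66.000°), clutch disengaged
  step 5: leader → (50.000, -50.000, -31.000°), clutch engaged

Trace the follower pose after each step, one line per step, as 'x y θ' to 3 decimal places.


0.000 -29.000 53.000
6.000 -32.750 53.750
13.000 -38.000 53.750
3.500 -32.250 54.250
3.500 -32.250 54.250
8.500 -28.000 61.000

step 0: Δleader=(5.000, -19.000, 32.000°), disengaged; cmd=(0,0,0) → follower holds at (0.000, -29.000, 53.000°)
step 1: Δleader=(16.000, -19.000, 11.000°), engaged; cmd=(6.000, -3.750, 0.750°) → follower=(6.000, -32.750, 53.750°)
step 2: Δleader=(18.000, -25.000, 8.000°), engaged; cmd=(7.000, -5.250, 0.000°) → follower=(13.000, -38.000, 53.750°)
step 3: Δleader=(-15.000, 19.000, 10.000°), engaged; cmd=(-9.500, 5.750, 0.500°) → follower=(3.500, -32.250, 54.250°)
step 4: Δleader=(13.000, -1.000, 9.000°), disengaged; cmd=(0,0,0) → follower holds at (3.500, -32.250, 54.250°)
step 5: Δleader=(14.000, 13.000, 35.000°), engaged; cmd=(5.000, 4.250, 6.750°) → follower=(8.500, -28.000, 61.000°)


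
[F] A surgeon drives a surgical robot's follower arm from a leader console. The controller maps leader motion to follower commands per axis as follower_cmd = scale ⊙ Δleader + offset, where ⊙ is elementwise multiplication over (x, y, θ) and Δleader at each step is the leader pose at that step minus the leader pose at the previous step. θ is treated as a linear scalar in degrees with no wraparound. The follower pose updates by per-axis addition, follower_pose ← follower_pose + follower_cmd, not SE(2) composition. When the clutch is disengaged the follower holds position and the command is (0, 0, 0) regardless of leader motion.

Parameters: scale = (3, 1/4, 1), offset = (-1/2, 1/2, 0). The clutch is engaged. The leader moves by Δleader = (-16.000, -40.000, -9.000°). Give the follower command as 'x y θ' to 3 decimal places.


axis x: 3·-16.000 + -1/2 = -48.500
axis y: 1/4·-40.000 + 1/2 = -9.500
axis θ: 1·-9.000 + 0 = -9.000

-48.500 -9.500 -9.000


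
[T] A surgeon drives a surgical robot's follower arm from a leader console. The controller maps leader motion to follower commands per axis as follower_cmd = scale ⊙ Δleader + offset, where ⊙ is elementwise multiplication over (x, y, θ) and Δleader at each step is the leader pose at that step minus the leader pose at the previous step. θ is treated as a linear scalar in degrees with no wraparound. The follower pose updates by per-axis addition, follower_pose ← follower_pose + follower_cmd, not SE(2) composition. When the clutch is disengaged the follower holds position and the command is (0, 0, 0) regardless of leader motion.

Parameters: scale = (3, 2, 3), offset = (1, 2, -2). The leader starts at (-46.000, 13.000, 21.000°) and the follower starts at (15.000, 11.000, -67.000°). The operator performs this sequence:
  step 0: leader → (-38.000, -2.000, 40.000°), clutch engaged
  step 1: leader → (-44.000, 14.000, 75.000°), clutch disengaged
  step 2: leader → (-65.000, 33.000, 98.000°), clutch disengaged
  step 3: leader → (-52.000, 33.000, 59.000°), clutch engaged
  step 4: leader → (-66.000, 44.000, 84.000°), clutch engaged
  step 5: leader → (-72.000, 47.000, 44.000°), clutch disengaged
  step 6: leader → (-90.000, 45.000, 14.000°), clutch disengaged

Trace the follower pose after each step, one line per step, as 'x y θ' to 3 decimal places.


40.000 -17.000 -12.000
40.000 -17.000 -12.000
40.000 -17.000 -12.000
80.000 -15.000 -131.000
39.000 9.000 -58.000
39.000 9.000 -58.000
39.000 9.000 -58.000

step 0: Δleader=(8.000, -15.000, 19.000°), engaged; cmd=(25.000, -28.000, 55.000°) → follower=(40.000, -17.000, -12.000°)
step 1: Δleader=(-6.000, 16.000, 35.000°), disengaged; cmd=(0,0,0) → follower holds at (40.000, -17.000, -12.000°)
step 2: Δleader=(-21.000, 19.000, 23.000°), disengaged; cmd=(0,0,0) → follower holds at (40.000, -17.000, -12.000°)
step 3: Δleader=(13.000, 0.000, -39.000°), engaged; cmd=(40.000, 2.000, -119.000°) → follower=(80.000, -15.000, -131.000°)
step 4: Δleader=(-14.000, 11.000, 25.000°), engaged; cmd=(-41.000, 24.000, 73.000°) → follower=(39.000, 9.000, -58.000°)
step 5: Δleader=(-6.000, 3.000, -40.000°), disengaged; cmd=(0,0,0) → follower holds at (39.000, 9.000, -58.000°)
step 6: Δleader=(-18.000, -2.000, -30.000°), disengaged; cmd=(0,0,0) → follower holds at (39.000, 9.000, -58.000°)


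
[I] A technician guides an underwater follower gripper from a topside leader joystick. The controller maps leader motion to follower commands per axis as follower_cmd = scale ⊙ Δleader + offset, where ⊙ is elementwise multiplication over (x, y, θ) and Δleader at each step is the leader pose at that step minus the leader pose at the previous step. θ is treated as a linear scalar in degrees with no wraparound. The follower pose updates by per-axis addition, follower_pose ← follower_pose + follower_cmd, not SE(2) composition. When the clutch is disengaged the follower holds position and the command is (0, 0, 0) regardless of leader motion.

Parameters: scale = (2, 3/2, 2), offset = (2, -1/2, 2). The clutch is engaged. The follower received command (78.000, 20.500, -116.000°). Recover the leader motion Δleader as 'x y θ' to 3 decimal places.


axis x: (78.000 − 2) / (2) = 38.000
axis y: (20.500 − -1/2) / (3/2) = 14.000
axis θ: (-116.000 − 2) / (2) = -59.000

38.000 14.000 -59.000


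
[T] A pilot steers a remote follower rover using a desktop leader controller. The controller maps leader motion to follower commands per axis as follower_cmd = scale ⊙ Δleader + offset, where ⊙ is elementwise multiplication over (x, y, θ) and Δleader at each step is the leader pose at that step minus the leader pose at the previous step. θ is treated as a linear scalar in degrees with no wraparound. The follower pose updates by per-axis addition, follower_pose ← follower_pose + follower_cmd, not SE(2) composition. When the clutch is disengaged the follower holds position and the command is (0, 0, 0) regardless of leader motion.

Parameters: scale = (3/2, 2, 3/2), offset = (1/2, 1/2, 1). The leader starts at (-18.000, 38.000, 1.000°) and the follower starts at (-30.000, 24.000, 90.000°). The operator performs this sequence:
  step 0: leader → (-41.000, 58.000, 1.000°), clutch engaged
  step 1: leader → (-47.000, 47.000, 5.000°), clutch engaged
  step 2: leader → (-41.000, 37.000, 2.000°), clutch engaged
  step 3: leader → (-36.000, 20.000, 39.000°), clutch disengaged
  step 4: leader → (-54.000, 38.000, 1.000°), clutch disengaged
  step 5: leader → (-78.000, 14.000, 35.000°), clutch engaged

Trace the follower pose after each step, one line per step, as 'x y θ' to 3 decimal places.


step 0: Δleader=(-23.000, 20.000, 0.000°), engaged; cmd=(-34.000, 40.500, 1.000°) → follower=(-64.000, 64.500, 91.000°)
step 1: Δleader=(-6.000, -11.000, 4.000°), engaged; cmd=(-8.500, -21.500, 7.000°) → follower=(-72.500, 43.000, 98.000°)
step 2: Δleader=(6.000, -10.000, -3.000°), engaged; cmd=(9.500, -19.500, -3.500°) → follower=(-63.000, 23.500, 94.500°)
step 3: Δleader=(5.000, -17.000, 37.000°), disengaged; cmd=(0,0,0) → follower holds at (-63.000, 23.500, 94.500°)
step 4: Δleader=(-18.000, 18.000, -38.000°), disengaged; cmd=(0,0,0) → follower holds at (-63.000, 23.500, 94.500°)
step 5: Δleader=(-24.000, -24.000, 34.000°), engaged; cmd=(-35.500, -47.500, 52.000°) → follower=(-98.500, -24.000, 146.500°)

-64.000 64.500 91.000
-72.500 43.000 98.000
-63.000 23.500 94.500
-63.000 23.500 94.500
-63.000 23.500 94.500
-98.500 -24.000 146.500


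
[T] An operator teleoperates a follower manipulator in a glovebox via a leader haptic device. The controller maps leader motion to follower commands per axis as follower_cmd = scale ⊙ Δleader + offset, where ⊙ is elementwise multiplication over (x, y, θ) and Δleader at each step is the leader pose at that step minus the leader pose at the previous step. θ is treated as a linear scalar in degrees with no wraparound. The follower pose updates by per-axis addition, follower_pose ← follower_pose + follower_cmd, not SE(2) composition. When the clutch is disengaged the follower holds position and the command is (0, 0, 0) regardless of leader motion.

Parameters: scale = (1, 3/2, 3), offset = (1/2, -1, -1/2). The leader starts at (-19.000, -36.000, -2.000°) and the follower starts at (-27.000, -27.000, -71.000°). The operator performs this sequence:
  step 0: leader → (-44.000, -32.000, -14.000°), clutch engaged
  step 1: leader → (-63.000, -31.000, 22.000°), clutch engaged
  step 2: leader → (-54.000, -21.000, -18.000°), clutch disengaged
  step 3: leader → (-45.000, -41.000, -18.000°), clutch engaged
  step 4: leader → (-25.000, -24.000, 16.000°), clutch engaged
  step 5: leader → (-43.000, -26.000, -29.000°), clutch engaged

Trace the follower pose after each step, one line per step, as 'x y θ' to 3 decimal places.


step 0: Δleader=(-25.000, 4.000, -12.000°), engaged; cmd=(-24.500, 5.000, -36.500°) → follower=(-51.500, -22.000, -107.500°)
step 1: Δleader=(-19.000, 1.000, 36.000°), engaged; cmd=(-18.500, 0.500, 107.500°) → follower=(-70.000, -21.500, 0.000°)
step 2: Δleader=(9.000, 10.000, -40.000°), disengaged; cmd=(0,0,0) → follower holds at (-70.000, -21.500, 0.000°)
step 3: Δleader=(9.000, -20.000, 0.000°), engaged; cmd=(9.500, -31.000, -0.500°) → follower=(-60.500, -52.500, -0.500°)
step 4: Δleader=(20.000, 17.000, 34.000°), engaged; cmd=(20.500, 24.500, 101.500°) → follower=(-40.000, -28.000, 101.000°)
step 5: Δleader=(-18.000, -2.000, -45.000°), engaged; cmd=(-17.500, -4.000, -135.500°) → follower=(-57.500, -32.000, -34.500°)

-51.500 -22.000 -107.500
-70.000 -21.500 0.000
-70.000 -21.500 0.000
-60.500 -52.500 -0.500
-40.000 -28.000 101.000
-57.500 -32.000 -34.500


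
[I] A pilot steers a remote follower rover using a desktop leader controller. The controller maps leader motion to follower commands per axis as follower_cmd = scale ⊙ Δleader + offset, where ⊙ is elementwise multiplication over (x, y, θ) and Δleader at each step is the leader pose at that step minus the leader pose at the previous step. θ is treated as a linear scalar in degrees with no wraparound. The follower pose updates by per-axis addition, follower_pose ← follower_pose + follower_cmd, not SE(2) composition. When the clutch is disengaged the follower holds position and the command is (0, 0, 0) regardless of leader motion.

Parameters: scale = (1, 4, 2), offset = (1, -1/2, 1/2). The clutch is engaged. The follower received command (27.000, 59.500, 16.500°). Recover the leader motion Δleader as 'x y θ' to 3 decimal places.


26.000 15.000 8.000

axis x: (27.000 − 1) / (1) = 26.000
axis y: (59.500 − -1/2) / (4) = 15.000
axis θ: (16.500 − 1/2) / (2) = 8.000


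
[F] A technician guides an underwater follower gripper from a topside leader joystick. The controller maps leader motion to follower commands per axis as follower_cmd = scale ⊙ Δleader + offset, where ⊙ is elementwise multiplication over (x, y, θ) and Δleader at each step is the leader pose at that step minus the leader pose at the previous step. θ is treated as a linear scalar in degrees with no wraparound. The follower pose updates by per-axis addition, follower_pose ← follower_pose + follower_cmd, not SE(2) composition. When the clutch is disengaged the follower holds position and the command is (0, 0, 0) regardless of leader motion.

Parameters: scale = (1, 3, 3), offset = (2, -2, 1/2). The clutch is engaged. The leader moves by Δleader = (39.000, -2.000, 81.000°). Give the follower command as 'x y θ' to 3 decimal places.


axis x: 1·39.000 + 2 = 41.000
axis y: 3·-2.000 + -2 = -8.000
axis θ: 3·81.000 + 1/2 = 243.500

41.000 -8.000 243.500


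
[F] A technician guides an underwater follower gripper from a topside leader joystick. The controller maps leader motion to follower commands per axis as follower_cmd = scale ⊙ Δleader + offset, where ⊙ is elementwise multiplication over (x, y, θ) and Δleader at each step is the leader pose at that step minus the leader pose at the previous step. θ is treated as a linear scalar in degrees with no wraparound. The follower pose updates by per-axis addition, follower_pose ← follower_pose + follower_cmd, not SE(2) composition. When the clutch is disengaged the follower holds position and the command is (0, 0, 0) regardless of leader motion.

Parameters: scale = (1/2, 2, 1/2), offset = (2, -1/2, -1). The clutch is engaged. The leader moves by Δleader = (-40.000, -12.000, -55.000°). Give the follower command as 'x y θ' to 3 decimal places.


-18.000 -24.500 -28.500

axis x: 1/2·-40.000 + 2 = -18.000
axis y: 2·-12.000 + -1/2 = -24.500
axis θ: 1/2·-55.000 + -1 = -28.500


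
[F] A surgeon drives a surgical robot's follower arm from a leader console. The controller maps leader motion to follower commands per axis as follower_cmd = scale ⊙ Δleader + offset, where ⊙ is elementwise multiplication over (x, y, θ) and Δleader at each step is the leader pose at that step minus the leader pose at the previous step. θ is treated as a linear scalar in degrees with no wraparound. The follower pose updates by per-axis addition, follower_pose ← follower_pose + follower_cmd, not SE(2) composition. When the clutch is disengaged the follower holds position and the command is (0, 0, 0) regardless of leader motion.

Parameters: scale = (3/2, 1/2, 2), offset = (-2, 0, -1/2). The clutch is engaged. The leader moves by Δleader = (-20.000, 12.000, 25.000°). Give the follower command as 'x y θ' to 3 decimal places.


axis x: 3/2·-20.000 + -2 = -32.000
axis y: 1/2·12.000 + 0 = 6.000
axis θ: 2·25.000 + -1/2 = 49.500

-32.000 6.000 49.500


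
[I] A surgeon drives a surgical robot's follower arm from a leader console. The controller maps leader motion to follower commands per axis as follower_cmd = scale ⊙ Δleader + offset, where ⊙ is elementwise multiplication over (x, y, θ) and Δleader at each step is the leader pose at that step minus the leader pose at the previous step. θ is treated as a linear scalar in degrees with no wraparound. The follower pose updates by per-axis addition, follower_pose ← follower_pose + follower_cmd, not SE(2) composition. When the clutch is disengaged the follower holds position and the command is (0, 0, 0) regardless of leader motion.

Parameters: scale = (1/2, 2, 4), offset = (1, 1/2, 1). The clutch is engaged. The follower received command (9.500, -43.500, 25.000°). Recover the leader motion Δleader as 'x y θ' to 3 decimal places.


17.000 -22.000 6.000

axis x: (9.500 − 1) / (1/2) = 17.000
axis y: (-43.500 − 1/2) / (2) = -22.000
axis θ: (25.000 − 1) / (4) = 6.000


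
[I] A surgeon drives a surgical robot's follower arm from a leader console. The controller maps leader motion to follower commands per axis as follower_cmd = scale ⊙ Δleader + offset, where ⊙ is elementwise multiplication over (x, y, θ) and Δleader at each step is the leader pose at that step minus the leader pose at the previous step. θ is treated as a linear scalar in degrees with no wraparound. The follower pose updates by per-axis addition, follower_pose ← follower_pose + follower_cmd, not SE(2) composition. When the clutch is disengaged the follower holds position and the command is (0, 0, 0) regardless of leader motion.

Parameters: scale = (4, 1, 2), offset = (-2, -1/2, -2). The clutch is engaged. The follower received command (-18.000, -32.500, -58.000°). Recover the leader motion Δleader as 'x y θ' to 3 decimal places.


-4.000 -32.000 -28.000

axis x: (-18.000 − -2) / (4) = -4.000
axis y: (-32.500 − -1/2) / (1) = -32.000
axis θ: (-58.000 − -2) / (2) = -28.000


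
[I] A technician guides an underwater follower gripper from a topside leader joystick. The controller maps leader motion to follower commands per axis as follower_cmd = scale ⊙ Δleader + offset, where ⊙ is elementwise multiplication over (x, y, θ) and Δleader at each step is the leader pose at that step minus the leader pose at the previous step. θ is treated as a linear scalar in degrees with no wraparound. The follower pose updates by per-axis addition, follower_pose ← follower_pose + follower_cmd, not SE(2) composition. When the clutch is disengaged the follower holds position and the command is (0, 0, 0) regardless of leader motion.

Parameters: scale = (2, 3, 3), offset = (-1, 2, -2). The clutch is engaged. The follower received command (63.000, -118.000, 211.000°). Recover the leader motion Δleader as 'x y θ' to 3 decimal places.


axis x: (63.000 − -1) / (2) = 32.000
axis y: (-118.000 − 2) / (3) = -40.000
axis θ: (211.000 − -2) / (3) = 71.000

32.000 -40.000 71.000


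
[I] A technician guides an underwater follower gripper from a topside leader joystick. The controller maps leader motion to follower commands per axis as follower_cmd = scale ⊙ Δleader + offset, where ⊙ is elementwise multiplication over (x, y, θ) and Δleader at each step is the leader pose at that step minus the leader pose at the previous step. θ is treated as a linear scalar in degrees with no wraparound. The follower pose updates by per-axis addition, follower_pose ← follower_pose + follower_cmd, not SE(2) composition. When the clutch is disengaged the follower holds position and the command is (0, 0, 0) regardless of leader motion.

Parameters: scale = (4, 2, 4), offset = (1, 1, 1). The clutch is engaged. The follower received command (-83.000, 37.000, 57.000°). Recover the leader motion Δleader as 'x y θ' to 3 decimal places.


-21.000 18.000 14.000

axis x: (-83.000 − 1) / (4) = -21.000
axis y: (37.000 − 1) / (2) = 18.000
axis θ: (57.000 − 1) / (4) = 14.000


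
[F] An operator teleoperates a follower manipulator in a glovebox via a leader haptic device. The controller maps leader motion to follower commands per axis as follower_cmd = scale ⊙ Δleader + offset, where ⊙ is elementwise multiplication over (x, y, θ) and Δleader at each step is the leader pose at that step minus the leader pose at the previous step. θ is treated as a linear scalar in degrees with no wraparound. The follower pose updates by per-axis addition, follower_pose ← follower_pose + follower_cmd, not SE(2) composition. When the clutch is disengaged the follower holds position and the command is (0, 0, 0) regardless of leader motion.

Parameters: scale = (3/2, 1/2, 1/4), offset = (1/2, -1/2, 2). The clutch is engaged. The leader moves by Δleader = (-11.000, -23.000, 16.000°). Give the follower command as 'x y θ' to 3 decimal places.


axis x: 3/2·-11.000 + 1/2 = -16.000
axis y: 1/2·-23.000 + -1/2 = -12.000
axis θ: 1/4·16.000 + 2 = 6.000

-16.000 -12.000 6.000


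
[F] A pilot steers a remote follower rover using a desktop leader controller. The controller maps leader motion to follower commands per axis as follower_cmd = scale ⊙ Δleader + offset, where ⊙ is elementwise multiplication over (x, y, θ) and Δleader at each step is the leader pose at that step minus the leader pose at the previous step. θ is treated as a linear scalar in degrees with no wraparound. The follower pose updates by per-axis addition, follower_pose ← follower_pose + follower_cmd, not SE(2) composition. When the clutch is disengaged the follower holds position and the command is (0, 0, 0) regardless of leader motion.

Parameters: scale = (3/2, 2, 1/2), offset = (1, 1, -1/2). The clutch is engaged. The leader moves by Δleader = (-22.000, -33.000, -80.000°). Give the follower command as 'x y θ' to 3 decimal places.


axis x: 3/2·-22.000 + 1 = -32.000
axis y: 2·-33.000 + 1 = -65.000
axis θ: 1/2·-80.000 + -1/2 = -40.500

-32.000 -65.000 -40.500


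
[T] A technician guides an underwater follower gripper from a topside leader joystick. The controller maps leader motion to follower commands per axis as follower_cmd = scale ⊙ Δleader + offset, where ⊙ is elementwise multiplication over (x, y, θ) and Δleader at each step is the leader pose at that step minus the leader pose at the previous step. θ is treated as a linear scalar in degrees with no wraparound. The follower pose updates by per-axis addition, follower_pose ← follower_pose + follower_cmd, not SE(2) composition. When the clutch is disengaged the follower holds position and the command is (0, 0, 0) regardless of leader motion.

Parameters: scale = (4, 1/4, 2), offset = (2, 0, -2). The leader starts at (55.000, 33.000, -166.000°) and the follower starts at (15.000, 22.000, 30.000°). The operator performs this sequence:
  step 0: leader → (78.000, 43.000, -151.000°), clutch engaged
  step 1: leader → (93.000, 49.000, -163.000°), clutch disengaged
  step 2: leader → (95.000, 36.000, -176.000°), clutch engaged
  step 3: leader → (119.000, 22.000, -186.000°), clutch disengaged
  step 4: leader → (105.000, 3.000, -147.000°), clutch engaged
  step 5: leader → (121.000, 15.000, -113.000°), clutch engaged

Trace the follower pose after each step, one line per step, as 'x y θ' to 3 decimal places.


109.000 24.500 58.000
109.000 24.500 58.000
119.000 21.250 30.000
119.000 21.250 30.000
65.000 16.500 106.000
131.000 19.500 172.000

step 0: Δleader=(23.000, 10.000, 15.000°), engaged; cmd=(94.000, 2.500, 28.000°) → follower=(109.000, 24.500, 58.000°)
step 1: Δleader=(15.000, 6.000, -12.000°), disengaged; cmd=(0,0,0) → follower holds at (109.000, 24.500, 58.000°)
step 2: Δleader=(2.000, -13.000, -13.000°), engaged; cmd=(10.000, -3.250, -28.000°) → follower=(119.000, 21.250, 30.000°)
step 3: Δleader=(24.000, -14.000, -10.000°), disengaged; cmd=(0,0,0) → follower holds at (119.000, 21.250, 30.000°)
step 4: Δleader=(-14.000, -19.000, 39.000°), engaged; cmd=(-54.000, -4.750, 76.000°) → follower=(65.000, 16.500, 106.000°)
step 5: Δleader=(16.000, 12.000, 34.000°), engaged; cmd=(66.000, 3.000, 66.000°) → follower=(131.000, 19.500, 172.000°)


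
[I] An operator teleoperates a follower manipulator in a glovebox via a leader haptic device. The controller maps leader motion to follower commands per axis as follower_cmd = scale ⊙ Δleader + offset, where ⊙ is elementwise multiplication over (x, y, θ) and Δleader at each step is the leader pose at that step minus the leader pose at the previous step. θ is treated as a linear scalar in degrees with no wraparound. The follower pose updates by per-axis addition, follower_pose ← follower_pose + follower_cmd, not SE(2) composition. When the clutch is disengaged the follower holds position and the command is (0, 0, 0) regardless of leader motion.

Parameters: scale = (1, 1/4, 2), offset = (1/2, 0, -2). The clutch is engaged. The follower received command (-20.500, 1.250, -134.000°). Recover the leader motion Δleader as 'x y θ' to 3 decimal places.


axis x: (-20.500 − 1/2) / (1) = -21.000
axis y: (1.250 − 0) / (1/4) = 5.000
axis θ: (-134.000 − -2) / (2) = -66.000

-21.000 5.000 -66.000


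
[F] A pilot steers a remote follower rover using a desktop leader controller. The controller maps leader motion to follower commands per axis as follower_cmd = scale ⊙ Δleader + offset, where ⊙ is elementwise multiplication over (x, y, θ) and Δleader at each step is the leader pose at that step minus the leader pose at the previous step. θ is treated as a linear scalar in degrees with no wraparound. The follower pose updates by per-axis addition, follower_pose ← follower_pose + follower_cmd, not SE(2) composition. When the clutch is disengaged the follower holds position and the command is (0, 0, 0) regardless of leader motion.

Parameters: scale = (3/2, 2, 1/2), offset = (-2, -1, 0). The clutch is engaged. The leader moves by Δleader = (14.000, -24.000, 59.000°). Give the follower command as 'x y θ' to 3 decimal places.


axis x: 3/2·14.000 + -2 = 19.000
axis y: 2·-24.000 + -1 = -49.000
axis θ: 1/2·59.000 + 0 = 29.500

19.000 -49.000 29.500


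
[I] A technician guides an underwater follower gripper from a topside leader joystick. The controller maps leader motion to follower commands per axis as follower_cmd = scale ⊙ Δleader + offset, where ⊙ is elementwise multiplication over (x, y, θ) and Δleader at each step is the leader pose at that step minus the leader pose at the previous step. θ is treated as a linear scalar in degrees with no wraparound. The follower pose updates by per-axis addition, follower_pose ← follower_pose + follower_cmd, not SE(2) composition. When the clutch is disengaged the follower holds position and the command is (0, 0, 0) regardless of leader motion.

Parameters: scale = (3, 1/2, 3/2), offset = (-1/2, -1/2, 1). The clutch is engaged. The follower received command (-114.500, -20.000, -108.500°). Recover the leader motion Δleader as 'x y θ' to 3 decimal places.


-38.000 -39.000 -73.000

axis x: (-114.500 − -1/2) / (3) = -38.000
axis y: (-20.000 − -1/2) / (1/2) = -39.000
axis θ: (-108.500 − 1) / (3/2) = -73.000


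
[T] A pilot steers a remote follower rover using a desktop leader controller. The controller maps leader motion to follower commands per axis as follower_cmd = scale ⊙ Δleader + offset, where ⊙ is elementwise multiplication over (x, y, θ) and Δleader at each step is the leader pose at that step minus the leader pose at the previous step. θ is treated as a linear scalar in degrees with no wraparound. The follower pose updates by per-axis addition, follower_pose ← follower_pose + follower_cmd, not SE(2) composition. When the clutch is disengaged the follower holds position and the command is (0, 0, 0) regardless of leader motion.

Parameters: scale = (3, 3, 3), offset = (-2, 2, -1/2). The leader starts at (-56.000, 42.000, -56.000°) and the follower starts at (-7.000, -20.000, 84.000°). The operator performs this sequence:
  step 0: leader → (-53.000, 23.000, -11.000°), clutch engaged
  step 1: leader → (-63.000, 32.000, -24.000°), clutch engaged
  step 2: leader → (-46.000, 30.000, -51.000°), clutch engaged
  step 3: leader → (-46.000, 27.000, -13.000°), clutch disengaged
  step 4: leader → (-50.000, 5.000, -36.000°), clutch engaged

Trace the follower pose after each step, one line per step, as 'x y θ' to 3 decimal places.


0.000 -75.000 218.500
-32.000 -46.000 179.000
17.000 -50.000 97.500
17.000 -50.000 97.500
3.000 -114.000 28.000

step 0: Δleader=(3.000, -19.000, 45.000°), engaged; cmd=(7.000, -55.000, 134.500°) → follower=(0.000, -75.000, 218.500°)
step 1: Δleader=(-10.000, 9.000, -13.000°), engaged; cmd=(-32.000, 29.000, -39.500°) → follower=(-32.000, -46.000, 179.000°)
step 2: Δleader=(17.000, -2.000, -27.000°), engaged; cmd=(49.000, -4.000, -81.500°) → follower=(17.000, -50.000, 97.500°)
step 3: Δleader=(0.000, -3.000, 38.000°), disengaged; cmd=(0,0,0) → follower holds at (17.000, -50.000, 97.500°)
step 4: Δleader=(-4.000, -22.000, -23.000°), engaged; cmd=(-14.000, -64.000, -69.500°) → follower=(3.000, -114.000, 28.000°)


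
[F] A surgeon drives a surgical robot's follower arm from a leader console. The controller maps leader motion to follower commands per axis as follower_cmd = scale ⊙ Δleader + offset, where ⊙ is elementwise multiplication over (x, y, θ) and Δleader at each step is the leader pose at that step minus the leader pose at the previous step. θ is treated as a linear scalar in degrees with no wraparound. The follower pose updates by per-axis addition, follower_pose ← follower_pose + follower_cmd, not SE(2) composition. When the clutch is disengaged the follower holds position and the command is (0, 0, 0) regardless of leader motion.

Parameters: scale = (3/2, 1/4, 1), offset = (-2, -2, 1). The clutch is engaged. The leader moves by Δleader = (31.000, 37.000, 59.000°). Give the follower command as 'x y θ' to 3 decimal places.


axis x: 3/2·31.000 + -2 = 44.500
axis y: 1/4·37.000 + -2 = 7.250
axis θ: 1·59.000 + 1 = 60.000

44.500 7.250 60.000


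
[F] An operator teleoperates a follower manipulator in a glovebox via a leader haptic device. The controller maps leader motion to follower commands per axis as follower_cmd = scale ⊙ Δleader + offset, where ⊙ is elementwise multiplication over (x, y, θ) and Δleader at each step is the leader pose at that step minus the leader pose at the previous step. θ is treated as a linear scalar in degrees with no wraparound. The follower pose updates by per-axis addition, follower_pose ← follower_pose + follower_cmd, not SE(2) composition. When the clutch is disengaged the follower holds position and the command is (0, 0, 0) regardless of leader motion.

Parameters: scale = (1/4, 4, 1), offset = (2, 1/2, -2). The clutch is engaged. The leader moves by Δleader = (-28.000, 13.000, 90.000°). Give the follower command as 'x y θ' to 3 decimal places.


axis x: 1/4·-28.000 + 2 = -5.000
axis y: 4·13.000 + 1/2 = 52.500
axis θ: 1·90.000 + -2 = 88.000

-5.000 52.500 88.000


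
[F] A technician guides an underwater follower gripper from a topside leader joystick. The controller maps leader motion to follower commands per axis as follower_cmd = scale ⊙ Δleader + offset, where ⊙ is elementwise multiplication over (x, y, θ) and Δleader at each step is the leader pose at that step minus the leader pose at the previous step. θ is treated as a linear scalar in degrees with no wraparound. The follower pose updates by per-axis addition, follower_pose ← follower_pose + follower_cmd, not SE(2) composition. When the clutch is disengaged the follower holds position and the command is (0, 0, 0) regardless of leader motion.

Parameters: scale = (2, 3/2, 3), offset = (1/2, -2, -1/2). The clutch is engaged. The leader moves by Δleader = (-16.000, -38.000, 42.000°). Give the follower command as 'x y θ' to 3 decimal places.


-31.500 -59.000 125.500

axis x: 2·-16.000 + 1/2 = -31.500
axis y: 3/2·-38.000 + -2 = -59.000
axis θ: 3·42.000 + -1/2 = 125.500


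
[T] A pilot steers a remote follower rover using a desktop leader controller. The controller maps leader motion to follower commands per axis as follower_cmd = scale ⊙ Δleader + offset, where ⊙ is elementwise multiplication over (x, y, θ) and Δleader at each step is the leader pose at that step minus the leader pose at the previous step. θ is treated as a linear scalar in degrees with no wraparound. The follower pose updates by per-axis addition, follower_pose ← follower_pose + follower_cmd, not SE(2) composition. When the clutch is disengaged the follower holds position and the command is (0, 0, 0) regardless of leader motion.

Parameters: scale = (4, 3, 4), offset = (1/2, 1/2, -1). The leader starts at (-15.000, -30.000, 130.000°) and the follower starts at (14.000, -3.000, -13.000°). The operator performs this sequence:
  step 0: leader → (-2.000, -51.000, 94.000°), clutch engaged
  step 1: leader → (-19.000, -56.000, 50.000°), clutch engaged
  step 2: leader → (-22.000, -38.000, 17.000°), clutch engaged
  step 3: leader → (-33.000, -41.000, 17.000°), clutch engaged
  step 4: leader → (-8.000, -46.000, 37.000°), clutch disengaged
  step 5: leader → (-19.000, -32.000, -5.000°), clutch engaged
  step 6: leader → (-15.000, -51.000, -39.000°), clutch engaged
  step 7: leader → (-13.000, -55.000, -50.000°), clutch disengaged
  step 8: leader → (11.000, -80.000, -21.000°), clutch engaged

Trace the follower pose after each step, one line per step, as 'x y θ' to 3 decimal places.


step 0: Δleader=(13.000, -21.000, -36.000°), engaged; cmd=(52.500, -62.500, -145.000°) → follower=(66.500, -65.500, -158.000°)
step 1: Δleader=(-17.000, -5.000, -44.000°), engaged; cmd=(-67.500, -14.500, -177.000°) → follower=(-1.000, -80.000, -335.000°)
step 2: Δleader=(-3.000, 18.000, -33.000°), engaged; cmd=(-11.500, 54.500, -133.000°) → follower=(-12.500, -25.500, -468.000°)
step 3: Δleader=(-11.000, -3.000, 0.000°), engaged; cmd=(-43.500, -8.500, -1.000°) → follower=(-56.000, -34.000, -469.000°)
step 4: Δleader=(25.000, -5.000, 20.000°), disengaged; cmd=(0,0,0) → follower holds at (-56.000, -34.000, -469.000°)
step 5: Δleader=(-11.000, 14.000, -42.000°), engaged; cmd=(-43.500, 42.500, -169.000°) → follower=(-99.500, 8.500, -638.000°)
step 6: Δleader=(4.000, -19.000, -34.000°), engaged; cmd=(16.500, -56.500, -137.000°) → follower=(-83.000, -48.000, -775.000°)
step 7: Δleader=(2.000, -4.000, -11.000°), disengaged; cmd=(0,0,0) → follower holds at (-83.000, -48.000, -775.000°)
step 8: Δleader=(24.000, -25.000, 29.000°), engaged; cmd=(96.500, -74.500, 115.000°) → follower=(13.500, -122.500, -660.000°)

66.500 -65.500 -158.000
-1.000 -80.000 -335.000
-12.500 -25.500 -468.000
-56.000 -34.000 -469.000
-56.000 -34.000 -469.000
-99.500 8.500 -638.000
-83.000 -48.000 -775.000
-83.000 -48.000 -775.000
13.500 -122.500 -660.000


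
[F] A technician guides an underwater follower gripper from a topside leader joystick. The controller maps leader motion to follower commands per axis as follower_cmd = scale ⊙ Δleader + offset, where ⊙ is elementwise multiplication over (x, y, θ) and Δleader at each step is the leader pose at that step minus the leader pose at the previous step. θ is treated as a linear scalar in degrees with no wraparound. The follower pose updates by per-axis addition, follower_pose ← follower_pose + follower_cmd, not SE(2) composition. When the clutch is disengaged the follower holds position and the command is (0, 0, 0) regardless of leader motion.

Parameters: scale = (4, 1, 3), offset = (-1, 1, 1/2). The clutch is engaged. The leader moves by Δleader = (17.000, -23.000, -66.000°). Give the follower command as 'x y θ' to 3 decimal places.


axis x: 4·17.000 + -1 = 67.000
axis y: 1·-23.000 + 1 = -22.000
axis θ: 3·-66.000 + 1/2 = -197.500

67.000 -22.000 -197.500


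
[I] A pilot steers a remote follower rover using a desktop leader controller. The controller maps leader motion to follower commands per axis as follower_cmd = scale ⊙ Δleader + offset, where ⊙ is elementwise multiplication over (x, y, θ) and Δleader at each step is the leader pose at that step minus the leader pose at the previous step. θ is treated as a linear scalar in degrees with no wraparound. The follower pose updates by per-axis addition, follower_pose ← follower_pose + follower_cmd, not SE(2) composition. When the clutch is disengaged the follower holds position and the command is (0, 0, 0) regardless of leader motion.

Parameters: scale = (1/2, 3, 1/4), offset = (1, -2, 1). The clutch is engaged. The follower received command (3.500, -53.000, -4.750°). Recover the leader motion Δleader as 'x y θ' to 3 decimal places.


axis x: (3.500 − 1) / (1/2) = 5.000
axis y: (-53.000 − -2) / (3) = -17.000
axis θ: (-4.750 − 1) / (1/4) = -23.000

5.000 -17.000 -23.000


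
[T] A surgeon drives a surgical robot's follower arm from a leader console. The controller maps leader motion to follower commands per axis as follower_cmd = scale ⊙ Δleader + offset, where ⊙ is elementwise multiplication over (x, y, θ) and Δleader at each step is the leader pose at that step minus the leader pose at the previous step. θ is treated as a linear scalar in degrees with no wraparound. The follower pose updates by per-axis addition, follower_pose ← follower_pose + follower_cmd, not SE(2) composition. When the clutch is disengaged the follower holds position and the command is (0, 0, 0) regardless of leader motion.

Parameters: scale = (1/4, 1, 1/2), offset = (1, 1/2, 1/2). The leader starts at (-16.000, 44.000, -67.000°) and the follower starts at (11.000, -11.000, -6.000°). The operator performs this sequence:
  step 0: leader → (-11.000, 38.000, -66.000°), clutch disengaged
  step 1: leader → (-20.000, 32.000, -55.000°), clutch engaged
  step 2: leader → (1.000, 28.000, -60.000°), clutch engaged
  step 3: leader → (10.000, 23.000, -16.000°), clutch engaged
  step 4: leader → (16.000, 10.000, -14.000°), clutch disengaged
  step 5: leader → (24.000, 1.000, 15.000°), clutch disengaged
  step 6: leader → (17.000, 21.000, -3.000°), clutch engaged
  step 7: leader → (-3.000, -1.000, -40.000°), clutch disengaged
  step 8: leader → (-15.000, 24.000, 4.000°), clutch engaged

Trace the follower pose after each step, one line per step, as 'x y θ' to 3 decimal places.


step 0: Δleader=(5.000, -6.000, 1.000°), disengaged; cmd=(0,0,0) → follower holds at (11.000, -11.000, -6.000°)
step 1: Δleader=(-9.000, -6.000, 11.000°), engaged; cmd=(-1.250, -5.500, 6.000°) → follower=(9.750, -16.500, 0.000°)
step 2: Δleader=(21.000, -4.000, -5.000°), engaged; cmd=(6.250, -3.500, -2.000°) → follower=(16.000, -20.000, -2.000°)
step 3: Δleader=(9.000, -5.000, 44.000°), engaged; cmd=(3.250, -4.500, 22.500°) → follower=(19.250, -24.500, 20.500°)
step 4: Δleader=(6.000, -13.000, 2.000°), disengaged; cmd=(0,0,0) → follower holds at (19.250, -24.500, 20.500°)
step 5: Δleader=(8.000, -9.000, 29.000°), disengaged; cmd=(0,0,0) → follower holds at (19.250, -24.500, 20.500°)
step 6: Δleader=(-7.000, 20.000, -18.000°), engaged; cmd=(-0.750, 20.500, -8.500°) → follower=(18.500, -4.000, 12.000°)
step 7: Δleader=(-20.000, -22.000, -37.000°), disengaged; cmd=(0,0,0) → follower holds at (18.500, -4.000, 12.000°)
step 8: Δleader=(-12.000, 25.000, 44.000°), engaged; cmd=(-2.000, 25.500, 22.500°) → follower=(16.500, 21.500, 34.500°)

11.000 -11.000 -6.000
9.750 -16.500 0.000
16.000 -20.000 -2.000
19.250 -24.500 20.500
19.250 -24.500 20.500
19.250 -24.500 20.500
18.500 -4.000 12.000
18.500 -4.000 12.000
16.500 21.500 34.500


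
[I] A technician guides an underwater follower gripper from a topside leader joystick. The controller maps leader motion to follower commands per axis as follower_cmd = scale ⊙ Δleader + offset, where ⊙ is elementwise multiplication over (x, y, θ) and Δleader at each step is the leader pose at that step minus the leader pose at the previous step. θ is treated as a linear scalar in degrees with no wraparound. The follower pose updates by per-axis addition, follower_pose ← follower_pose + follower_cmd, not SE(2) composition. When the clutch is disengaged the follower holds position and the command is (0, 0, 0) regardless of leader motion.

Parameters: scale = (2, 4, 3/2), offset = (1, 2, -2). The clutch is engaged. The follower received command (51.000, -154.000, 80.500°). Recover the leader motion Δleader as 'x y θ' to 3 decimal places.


axis x: (51.000 − 1) / (2) = 25.000
axis y: (-154.000 − 2) / (4) = -39.000
axis θ: (80.500 − -2) / (3/2) = 55.000

25.000 -39.000 55.000


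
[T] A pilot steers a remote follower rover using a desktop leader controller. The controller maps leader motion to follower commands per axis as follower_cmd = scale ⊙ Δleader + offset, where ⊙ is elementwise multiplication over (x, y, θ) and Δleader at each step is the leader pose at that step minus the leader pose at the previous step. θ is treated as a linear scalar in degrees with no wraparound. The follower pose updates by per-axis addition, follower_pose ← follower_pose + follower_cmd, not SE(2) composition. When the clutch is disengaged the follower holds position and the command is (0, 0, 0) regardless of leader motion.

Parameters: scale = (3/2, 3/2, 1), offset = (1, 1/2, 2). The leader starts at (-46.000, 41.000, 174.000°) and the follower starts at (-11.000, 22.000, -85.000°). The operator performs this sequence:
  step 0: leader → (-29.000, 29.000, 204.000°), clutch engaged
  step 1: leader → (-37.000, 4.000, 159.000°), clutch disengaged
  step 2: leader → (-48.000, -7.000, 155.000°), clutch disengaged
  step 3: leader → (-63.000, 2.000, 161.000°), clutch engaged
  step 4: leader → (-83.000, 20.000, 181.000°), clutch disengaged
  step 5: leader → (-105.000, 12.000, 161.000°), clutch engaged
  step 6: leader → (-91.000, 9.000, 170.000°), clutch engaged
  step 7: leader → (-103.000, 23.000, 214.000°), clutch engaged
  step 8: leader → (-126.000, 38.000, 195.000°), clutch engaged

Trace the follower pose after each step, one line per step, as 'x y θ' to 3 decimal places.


15.500 4.500 -53.000
15.500 4.500 -53.000
15.500 4.500 -53.000
-6.000 18.500 -45.000
-6.000 18.500 -45.000
-38.000 7.000 -63.000
-16.000 3.000 -52.000
-33.000 24.500 -6.000
-66.500 47.500 -23.000

step 0: Δleader=(17.000, -12.000, 30.000°), engaged; cmd=(26.500, -17.500, 32.000°) → follower=(15.500, 4.500, -53.000°)
step 1: Δleader=(-8.000, -25.000, -45.000°), disengaged; cmd=(0,0,0) → follower holds at (15.500, 4.500, -53.000°)
step 2: Δleader=(-11.000, -11.000, -4.000°), disengaged; cmd=(0,0,0) → follower holds at (15.500, 4.500, -53.000°)
step 3: Δleader=(-15.000, 9.000, 6.000°), engaged; cmd=(-21.500, 14.000, 8.000°) → follower=(-6.000, 18.500, -45.000°)
step 4: Δleader=(-20.000, 18.000, 20.000°), disengaged; cmd=(0,0,0) → follower holds at (-6.000, 18.500, -45.000°)
step 5: Δleader=(-22.000, -8.000, -20.000°), engaged; cmd=(-32.000, -11.500, -18.000°) → follower=(-38.000, 7.000, -63.000°)
step 6: Δleader=(14.000, -3.000, 9.000°), engaged; cmd=(22.000, -4.000, 11.000°) → follower=(-16.000, 3.000, -52.000°)
step 7: Δleader=(-12.000, 14.000, 44.000°), engaged; cmd=(-17.000, 21.500, 46.000°) → follower=(-33.000, 24.500, -6.000°)
step 8: Δleader=(-23.000, 15.000, -19.000°), engaged; cmd=(-33.500, 23.000, -17.000°) → follower=(-66.500, 47.500, -23.000°)
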